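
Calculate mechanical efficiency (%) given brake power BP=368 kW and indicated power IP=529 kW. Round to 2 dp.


eta_mech = (BP / IP) * 100
Ratio = 368 / 529 = 0.6957
eta_mech = 0.6957 * 100 = 69.57%


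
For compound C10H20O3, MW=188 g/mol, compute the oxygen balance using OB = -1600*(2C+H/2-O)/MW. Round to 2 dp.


OB = -1600 * (2C + H/2 - O) / MW
Inner = 2*10 + 20/2 - 3 = 27.00
OB = -1600 * 27.00 / 188 = -229.79%


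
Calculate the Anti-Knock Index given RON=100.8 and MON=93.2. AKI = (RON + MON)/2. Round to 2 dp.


AKI = (RON + MON) / 2
AKI = (100.8 + 93.2) / 2
AKI = 194.0 / 2 = 97.00


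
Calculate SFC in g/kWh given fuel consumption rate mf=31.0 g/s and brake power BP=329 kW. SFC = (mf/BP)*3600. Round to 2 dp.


SFC = (mf / BP) * 3600
Rate = 31.0 / 329 = 0.094225 g/(s*kW)
SFC = 0.094225 * 3600 = 339.21 g/kWh


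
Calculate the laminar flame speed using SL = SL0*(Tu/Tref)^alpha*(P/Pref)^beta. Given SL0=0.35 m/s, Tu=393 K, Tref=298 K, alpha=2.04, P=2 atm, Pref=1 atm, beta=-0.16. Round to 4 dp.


SL = SL0 * (Tu/Tref)^alpha * (P/Pref)^beta
T ratio = 393/298 = 1.31879195
(T ratio)^alpha = 1.31879195^2.04 = 1.758570
(P/Pref)^beta = 2^(-0.16) = 0.895025
SL = 0.35 * 1.758570 * 0.895025 = 0.5509 m/s


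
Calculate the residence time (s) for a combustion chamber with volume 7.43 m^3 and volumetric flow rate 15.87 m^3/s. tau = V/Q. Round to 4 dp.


tau = V / Q_flow
tau = 7.43 / 15.87 = 0.4682 s


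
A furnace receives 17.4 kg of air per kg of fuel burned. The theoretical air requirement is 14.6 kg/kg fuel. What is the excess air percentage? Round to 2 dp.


Excess air = actual - stoichiometric = 17.4 - 14.6 = 2.80 kg/kg fuel
Excess air % = (excess / stoich) * 100 = (2.80 / 14.6) * 100 = 19.18%


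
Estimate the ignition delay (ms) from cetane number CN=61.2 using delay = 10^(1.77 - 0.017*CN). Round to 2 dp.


delay = 10^(1.77 - 0.017*CN)
Exponent = 1.77 - 0.017*61.2 = 0.7296
delay = 10^0.7296 = 5.37 ms


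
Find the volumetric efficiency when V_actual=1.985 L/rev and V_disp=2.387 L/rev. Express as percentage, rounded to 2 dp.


eta_v = (V_actual / V_disp) * 100
Ratio = 1.985 / 2.387 = 0.8316
eta_v = 0.8316 * 100 = 83.16%


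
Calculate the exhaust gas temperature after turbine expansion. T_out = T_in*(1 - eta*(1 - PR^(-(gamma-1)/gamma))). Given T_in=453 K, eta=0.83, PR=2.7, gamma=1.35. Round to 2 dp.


T_out = T_in * (1 - eta * (1 - PR^(-(gamma-1)/gamma)))
Exponent = -(1.35-1)/1.35 = -0.25925926
PR^exp = 2.7^(-0.25925926) = 0.77297411
Factor = 1 - 0.83*(1 - 0.77297411) = 0.81156851
T_out = 453 * 0.81156851 = 367.64 K


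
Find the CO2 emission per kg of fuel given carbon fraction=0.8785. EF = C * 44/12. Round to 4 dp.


EF = C_frac * (M_CO2 / M_C)
EF = 0.8785 * (44/12)
EF = 0.8785 * 3.666667 = 3.2212 kg_CO2/kg_fuel


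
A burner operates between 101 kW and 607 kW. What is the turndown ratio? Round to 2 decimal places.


TDR = Q_max / Q_min
TDR = 607 / 101 = 6.01


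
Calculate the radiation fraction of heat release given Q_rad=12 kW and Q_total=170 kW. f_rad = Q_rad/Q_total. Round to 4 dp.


f_rad = Q_rad / Q_total
f_rad = 12 / 170 = 0.0706


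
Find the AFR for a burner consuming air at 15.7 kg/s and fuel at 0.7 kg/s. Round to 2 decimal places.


AFR = m_air / m_fuel
AFR = 15.7 / 0.7 = 22.43


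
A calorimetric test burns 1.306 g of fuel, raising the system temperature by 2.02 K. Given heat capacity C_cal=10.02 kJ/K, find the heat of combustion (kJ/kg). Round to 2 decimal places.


Hc = C_cal * delta_T / m_fuel
Q_released = 10.02 * 2.02 = 20.2404 kJ
m_fuel = 1.306 g = 1.306/1000 kg = 0.001306 kg
Hc = 20.2404 / 0.001306 = 15498.01 kJ/kg


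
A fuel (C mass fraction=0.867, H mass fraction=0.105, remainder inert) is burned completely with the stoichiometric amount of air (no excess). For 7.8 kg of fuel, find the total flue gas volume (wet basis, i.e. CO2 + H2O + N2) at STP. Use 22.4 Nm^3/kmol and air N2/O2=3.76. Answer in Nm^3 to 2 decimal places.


Per kg fuel: CO2 = (C/12 kmol)*22.4 = (0.867/12)*22.4 = 1.61840 Nm^3
Per kg fuel: H2O = (H/2 kmol)*22.4 = (0.105/2)*22.4 = 1.17600 Nm^3
O2 needed per kg fuel = C/12 + H/4 = 0.867/12 + 0.105/4 = 0.09850000 kmol
Per kg fuel: N2 = O2*3.76*22.4 = 0.09850000*3.76*22.4 = 8.29606 Nm^3
Total per kg = 1.61840 + 1.17600 + 8.29606 = 11.09046 Nm^3
Total = 11.09046 * 7.8 = 86.51 Nm^3


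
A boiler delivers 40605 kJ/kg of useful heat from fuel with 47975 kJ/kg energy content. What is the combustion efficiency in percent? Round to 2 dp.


Efficiency = (Q_useful / Q_fuel) * 100
Efficiency = (40605 / 47975) * 100
Efficiency = 0.8464 * 100 = 84.64%


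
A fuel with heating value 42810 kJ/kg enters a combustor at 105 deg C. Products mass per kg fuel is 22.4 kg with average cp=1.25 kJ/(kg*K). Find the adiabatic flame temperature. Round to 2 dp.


T_ad = T_in + Hc / (m_p * cp)
Denominator = 22.4 * 1.25 = 28.0000
Temperature rise = 42810 / 28.0000 = 1528.93 K
T_ad = 105 + 1528.93 = 1633.93 deg C


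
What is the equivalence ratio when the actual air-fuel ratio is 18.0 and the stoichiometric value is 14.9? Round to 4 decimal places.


phi = AFR_stoich / AFR_actual
phi = 14.9 / 18.0 = 0.8278


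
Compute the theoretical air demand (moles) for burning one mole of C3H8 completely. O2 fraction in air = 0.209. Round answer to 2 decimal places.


Balanced combustion: C3H8 + 5 O2 -> 3 CO2 + 4 H2O
O2 needed = C + H/4 = 3 + 8/4 = 5.00 moles
Air moles = O2 / 0.209 = 5.00 / 0.209 = 23.92 moles air


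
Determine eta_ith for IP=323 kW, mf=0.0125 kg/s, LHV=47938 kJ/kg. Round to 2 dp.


eta_ith = (IP / (mf * LHV)) * 100
Denominator = 0.0125 * 47938 = 599.2250 kW
eta_ith = (323 / 599.2250) * 100 = 53.90%


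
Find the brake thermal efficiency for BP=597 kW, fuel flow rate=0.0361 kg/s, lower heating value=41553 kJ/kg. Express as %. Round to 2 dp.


eta_BTE = (BP / (mf * LHV)) * 100
Denominator = 0.0361 * 41553 = 1500.0633 kW
eta_BTE = (597 / 1500.0633) * 100 = 39.80%


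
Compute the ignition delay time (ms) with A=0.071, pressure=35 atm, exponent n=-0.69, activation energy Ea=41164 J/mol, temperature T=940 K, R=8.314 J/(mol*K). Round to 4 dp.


tau = A * P^n * exp(Ea/(R*T))
P^n = 35^(-0.69) = 0.08601873
Ea/(R*T) = 41164/(8.314*940) = 5.267199
exp(Ea/(R*T)) = 193.872092
tau = 0.071 * 0.08601873 * 193.872092 = 1.1840 ms


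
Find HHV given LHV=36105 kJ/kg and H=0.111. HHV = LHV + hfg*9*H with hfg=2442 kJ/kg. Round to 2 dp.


HHV = LHV + hfg * 9 * H
Water addition = 2442 * 9 * 0.111 = 2439.558 kJ/kg
HHV = 36105 + 2439.558 = 38544.56 kJ/kg


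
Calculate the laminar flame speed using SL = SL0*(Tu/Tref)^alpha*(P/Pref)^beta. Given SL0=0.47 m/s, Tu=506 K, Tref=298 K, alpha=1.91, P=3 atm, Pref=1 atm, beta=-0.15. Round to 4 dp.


SL = SL0 * (Tu/Tref)^alpha * (P/Pref)^beta
T ratio = 506/298 = 1.69798658
(T ratio)^alpha = 1.69798658^1.91 = 2.748998
(P/Pref)^beta = 3^(-0.15) = 0.848070
SL = 0.47 * 2.748998 * 0.848070 = 1.0957 m/s


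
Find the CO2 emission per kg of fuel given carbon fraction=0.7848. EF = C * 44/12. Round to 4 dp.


EF = C_frac * (M_CO2 / M_C)
EF = 0.7848 * (44/12)
EF = 0.7848 * 3.666667 = 2.8776 kg_CO2/kg_fuel


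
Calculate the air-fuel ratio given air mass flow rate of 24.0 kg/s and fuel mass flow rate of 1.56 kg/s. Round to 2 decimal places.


AFR = m_air / m_fuel
AFR = 24.0 / 1.56 = 15.38


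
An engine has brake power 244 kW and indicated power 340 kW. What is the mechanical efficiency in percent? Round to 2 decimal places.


eta_mech = (BP / IP) * 100
Ratio = 244 / 340 = 0.7176
eta_mech = 0.7176 * 100 = 71.76%


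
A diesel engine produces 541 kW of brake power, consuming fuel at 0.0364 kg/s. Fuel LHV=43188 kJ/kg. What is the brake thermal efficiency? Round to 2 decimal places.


eta_BTE = (BP / (mf * LHV)) * 100
Denominator = 0.0364 * 43188 = 1572.0432 kW
eta_BTE = (541 / 1572.0432) * 100 = 34.41%


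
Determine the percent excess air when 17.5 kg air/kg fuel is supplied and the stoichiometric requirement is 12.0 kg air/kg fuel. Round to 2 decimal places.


Excess air = actual - stoichiometric = 17.5 - 12.0 = 5.50 kg/kg fuel
Excess air % = (excess / stoich) * 100 = (5.50 / 12.0) * 100 = 45.83%


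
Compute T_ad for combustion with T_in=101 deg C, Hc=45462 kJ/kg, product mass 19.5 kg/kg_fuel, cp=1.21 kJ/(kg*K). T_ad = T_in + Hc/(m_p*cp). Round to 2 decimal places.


T_ad = T_in + Hc / (m_p * cp)
Denominator = 19.5 * 1.21 = 23.5950
Temperature rise = 45462 / 23.5950 = 1926.76 K
T_ad = 101 + 1926.76 = 2027.76 deg C


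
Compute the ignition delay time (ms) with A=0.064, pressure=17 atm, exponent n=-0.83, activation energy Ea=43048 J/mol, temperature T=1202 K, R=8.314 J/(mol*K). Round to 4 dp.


tau = A * P^n * exp(Ea/(R*T))
P^n = 17^(-0.83) = 0.09521983
Ea/(R*T) = 43048/(8.314*1202) = 4.307631
exp(Ea/(R*T)) = 74.264346
tau = 0.064 * 0.09521983 * 74.264346 = 0.4526 ms


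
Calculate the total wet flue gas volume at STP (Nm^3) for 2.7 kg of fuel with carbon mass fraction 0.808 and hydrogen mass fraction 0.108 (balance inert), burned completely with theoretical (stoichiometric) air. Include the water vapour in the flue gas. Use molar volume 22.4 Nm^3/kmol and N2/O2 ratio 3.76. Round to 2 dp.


Per kg fuel: CO2 = (C/12 kmol)*22.4 = (0.808/12)*22.4 = 1.50827 Nm^3
Per kg fuel: H2O = (H/2 kmol)*22.4 = (0.108/2)*22.4 = 1.20960 Nm^3
O2 needed per kg fuel = C/12 + H/4 = 0.808/12 + 0.108/4 = 0.09433333 kmol
Per kg fuel: N2 = O2*3.76*22.4 = 0.09433333*3.76*22.4 = 7.94513 Nm^3
Total per kg = 1.50827 + 1.20960 + 7.94513 = 10.66300 Nm^3
Total = 10.66300 * 2.7 = 28.79 Nm^3


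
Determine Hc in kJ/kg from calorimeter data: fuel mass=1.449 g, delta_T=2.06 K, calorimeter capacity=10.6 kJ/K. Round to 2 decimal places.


Hc = C_cal * delta_T / m_fuel
Q_released = 10.6 * 2.06 = 21.8360 kJ
m_fuel = 1.449 g = 1.449/1000 kg = 0.001449 kg
Hc = 21.8360 / 0.001449 = 15069.70 kJ/kg


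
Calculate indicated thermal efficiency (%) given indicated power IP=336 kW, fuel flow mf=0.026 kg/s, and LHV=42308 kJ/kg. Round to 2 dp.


eta_ith = (IP / (mf * LHV)) * 100
Denominator = 0.026 * 42308 = 1100.0080 kW
eta_ith = (336 / 1100.0080) * 100 = 30.55%


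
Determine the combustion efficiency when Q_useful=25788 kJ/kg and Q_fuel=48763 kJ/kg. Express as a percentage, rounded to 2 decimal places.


Efficiency = (Q_useful / Q_fuel) * 100
Efficiency = (25788 / 48763) * 100
Efficiency = 0.5288 * 100 = 52.88%


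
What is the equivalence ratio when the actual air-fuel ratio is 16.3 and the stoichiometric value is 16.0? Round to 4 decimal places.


phi = AFR_stoich / AFR_actual
phi = 16.0 / 16.3 = 0.9816


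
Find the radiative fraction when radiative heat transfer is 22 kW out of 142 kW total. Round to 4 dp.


f_rad = Q_rad / Q_total
f_rad = 22 / 142 = 0.1549


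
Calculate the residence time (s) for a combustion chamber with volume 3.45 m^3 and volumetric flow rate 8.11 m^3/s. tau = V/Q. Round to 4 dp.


tau = V / Q_flow
tau = 3.45 / 8.11 = 0.4254 s


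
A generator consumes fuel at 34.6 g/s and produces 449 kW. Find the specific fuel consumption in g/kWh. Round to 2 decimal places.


SFC = (mf / BP) * 3600
Rate = 34.6 / 449 = 0.077060 g/(s*kW)
SFC = 0.077060 * 3600 = 277.42 g/kWh


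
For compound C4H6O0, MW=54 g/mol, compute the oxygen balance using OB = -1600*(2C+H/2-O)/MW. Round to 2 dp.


OB = -1600 * (2C + H/2 - O) / MW
Inner = 2*4 + 6/2 - 0 = 11.00
OB = -1600 * 11.00 / 54 = -325.93%


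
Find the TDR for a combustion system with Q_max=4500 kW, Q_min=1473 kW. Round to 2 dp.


TDR = Q_max / Q_min
TDR = 4500 / 1473 = 3.05


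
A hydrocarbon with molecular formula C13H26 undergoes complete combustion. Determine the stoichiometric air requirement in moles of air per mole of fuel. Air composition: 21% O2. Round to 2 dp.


Balanced combustion: C13H26 + 19.5 O2 -> 13 CO2 + 13 H2O
O2 needed = C + H/4 = 13 + 26/4 = 19.50 moles
Air moles = O2 / 0.21 = 19.50 / 0.21 = 92.86 moles air


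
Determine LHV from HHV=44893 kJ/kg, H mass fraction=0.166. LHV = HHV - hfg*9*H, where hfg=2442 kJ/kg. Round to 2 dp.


LHV = HHV - hfg * 9 * H
Water correction = 2442 * 9 * 0.166 = 3648.348 kJ/kg
LHV = 44893 - 3648.348 = 41244.65 kJ/kg


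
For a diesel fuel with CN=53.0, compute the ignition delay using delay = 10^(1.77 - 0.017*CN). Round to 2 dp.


delay = 10^(1.77 - 0.017*CN)
Exponent = 1.77 - 0.017*53.0 = 0.8690
delay = 10^0.8690 = 7.40 ms


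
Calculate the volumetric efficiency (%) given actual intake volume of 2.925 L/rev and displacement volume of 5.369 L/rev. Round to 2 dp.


eta_v = (V_actual / V_disp) * 100
Ratio = 2.925 / 5.369 = 0.5448
eta_v = 0.5448 * 100 = 54.48%


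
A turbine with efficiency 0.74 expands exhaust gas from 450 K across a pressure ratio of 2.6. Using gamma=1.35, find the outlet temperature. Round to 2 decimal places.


T_out = T_in * (1 - eta * (1 - PR^(-(gamma-1)/gamma)))
Exponent = -(1.35-1)/1.35 = -0.25925926
PR^exp = 2.6^(-0.25925926) = 0.78057442
Factor = 1 - 0.74*(1 - 0.78057442) = 0.83762507
T_out = 450 * 0.83762507 = 376.93 K


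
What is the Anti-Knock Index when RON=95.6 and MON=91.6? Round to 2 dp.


AKI = (RON + MON) / 2
AKI = (95.6 + 91.6) / 2
AKI = 187.2 / 2 = 93.60


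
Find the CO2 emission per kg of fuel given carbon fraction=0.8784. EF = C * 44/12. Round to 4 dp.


EF = C_frac * (M_CO2 / M_C)
EF = 0.8784 * (44/12)
EF = 0.8784 * 3.666667 = 3.2208 kg_CO2/kg_fuel


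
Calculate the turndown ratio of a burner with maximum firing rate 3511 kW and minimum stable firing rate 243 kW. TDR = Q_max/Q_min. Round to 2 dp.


TDR = Q_max / Q_min
TDR = 3511 / 243 = 14.45


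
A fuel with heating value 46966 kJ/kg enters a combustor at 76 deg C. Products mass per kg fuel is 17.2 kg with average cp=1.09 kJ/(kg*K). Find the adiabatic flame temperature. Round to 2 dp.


T_ad = T_in + Hc / (m_p * cp)
Denominator = 17.2 * 1.09 = 18.7480
Temperature rise = 46966 / 18.7480 = 2505.12 K
T_ad = 76 + 2505.12 = 2581.12 deg C


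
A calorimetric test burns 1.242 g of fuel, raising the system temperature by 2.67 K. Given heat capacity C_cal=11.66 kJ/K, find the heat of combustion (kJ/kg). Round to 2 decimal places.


Hc = C_cal * delta_T / m_fuel
Q_released = 11.66 * 2.67 = 31.1322 kJ
m_fuel = 1.242 g = 1.242/1000 kg = 0.001242 kg
Hc = 31.1322 / 0.001242 = 25066.18 kJ/kg


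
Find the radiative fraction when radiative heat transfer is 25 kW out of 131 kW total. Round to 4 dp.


f_rad = Q_rad / Q_total
f_rad = 25 / 131 = 0.1908


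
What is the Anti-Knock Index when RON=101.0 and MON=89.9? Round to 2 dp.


AKI = (RON + MON) / 2
AKI = (101.0 + 89.9) / 2
AKI = 190.9 / 2 = 95.45


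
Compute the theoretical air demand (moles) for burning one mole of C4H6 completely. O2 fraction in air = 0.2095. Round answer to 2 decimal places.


Balanced combustion: C4H6 + 5.5 O2 -> 4 CO2 + 3 H2O
O2 needed = C + H/4 = 4 + 6/4 = 5.50 moles
Air moles = O2 / 0.2095 = 5.50 / 0.2095 = 26.25 moles air


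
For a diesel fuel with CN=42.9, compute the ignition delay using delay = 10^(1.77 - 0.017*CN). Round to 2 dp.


delay = 10^(1.77 - 0.017*CN)
Exponent = 1.77 - 0.017*42.9 = 1.0407
delay = 10^1.0407 = 10.98 ms


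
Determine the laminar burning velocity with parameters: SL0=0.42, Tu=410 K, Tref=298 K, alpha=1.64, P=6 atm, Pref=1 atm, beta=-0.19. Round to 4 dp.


SL = SL0 * (Tu/Tref)^alpha * (P/Pref)^beta
T ratio = 410/298 = 1.37583893
(T ratio)^alpha = 1.37583893^1.64 = 1.687527
(P/Pref)^beta = 6^(-0.19) = 0.711461
SL = 0.42 * 1.687527 * 0.711461 = 0.5043 m/s


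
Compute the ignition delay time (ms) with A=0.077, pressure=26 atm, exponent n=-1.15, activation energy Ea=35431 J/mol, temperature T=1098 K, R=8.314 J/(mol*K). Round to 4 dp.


tau = A * P^n * exp(Ea/(R*T))
P^n = 26^(-1.15) = 0.02359286
Ea/(R*T) = 35431/(8.314*1098) = 3.881245
exp(Ea/(R*T)) = 48.484537
tau = 0.077 * 0.02359286 * 48.484537 = 0.0881 ms


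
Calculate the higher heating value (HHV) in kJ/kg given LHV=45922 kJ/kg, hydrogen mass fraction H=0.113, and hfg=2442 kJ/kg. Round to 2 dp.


HHV = LHV + hfg * 9 * H
Water addition = 2442 * 9 * 0.113 = 2483.514 kJ/kg
HHV = 45922 + 2483.514 = 48405.51 kJ/kg


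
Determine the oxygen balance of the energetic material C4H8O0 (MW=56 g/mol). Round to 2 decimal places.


OB = -1600 * (2C + H/2 - O) / MW
Inner = 2*4 + 8/2 - 0 = 12.00
OB = -1600 * 12.00 / 56 = -342.86%


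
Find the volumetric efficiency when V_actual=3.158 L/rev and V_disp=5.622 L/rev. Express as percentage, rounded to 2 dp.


eta_v = (V_actual / V_disp) * 100
Ratio = 3.158 / 5.622 = 0.5617
eta_v = 0.5617 * 100 = 56.17%


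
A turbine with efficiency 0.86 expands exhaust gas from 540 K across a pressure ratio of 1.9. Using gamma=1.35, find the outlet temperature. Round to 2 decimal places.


T_out = T_in * (1 - eta * (1 - PR^(-(gamma-1)/gamma)))
Exponent = -(1.35-1)/1.35 = -0.25925926
PR^exp = 1.9^(-0.25925926) = 0.84670193
Factor = 1 - 0.86*(1 - 0.84670193) = 0.86816366
T_out = 540 * 0.86816366 = 468.81 K


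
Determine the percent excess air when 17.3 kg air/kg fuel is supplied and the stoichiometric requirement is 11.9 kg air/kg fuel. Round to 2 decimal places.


Excess air = actual - stoichiometric = 17.3 - 11.9 = 5.40 kg/kg fuel
Excess air % = (excess / stoich) * 100 = (5.40 / 11.9) * 100 = 45.38%


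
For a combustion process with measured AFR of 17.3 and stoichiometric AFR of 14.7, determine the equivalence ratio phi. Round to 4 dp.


phi = AFR_stoich / AFR_actual
phi = 14.7 / 17.3 = 0.8497


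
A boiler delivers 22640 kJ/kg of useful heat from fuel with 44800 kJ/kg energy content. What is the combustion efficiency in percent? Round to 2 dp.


Efficiency = (Q_useful / Q_fuel) * 100
Efficiency = (22640 / 44800) * 100
Efficiency = 0.5054 * 100 = 50.54%


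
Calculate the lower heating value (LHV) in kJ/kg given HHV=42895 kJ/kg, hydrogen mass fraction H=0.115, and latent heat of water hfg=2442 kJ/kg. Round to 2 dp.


LHV = HHV - hfg * 9 * H
Water correction = 2442 * 9 * 0.115 = 2527.470 kJ/kg
LHV = 42895 - 2527.470 = 40367.53 kJ/kg


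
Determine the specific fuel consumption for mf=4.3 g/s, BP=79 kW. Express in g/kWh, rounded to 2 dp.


SFC = (mf / BP) * 3600
Rate = 4.3 / 79 = 0.054430 g/(s*kW)
SFC = 0.054430 * 3600 = 195.95 g/kWh


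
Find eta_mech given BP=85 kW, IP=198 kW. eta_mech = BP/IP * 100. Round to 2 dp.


eta_mech = (BP / IP) * 100
Ratio = 85 / 198 = 0.4293
eta_mech = 0.4293 * 100 = 42.93%


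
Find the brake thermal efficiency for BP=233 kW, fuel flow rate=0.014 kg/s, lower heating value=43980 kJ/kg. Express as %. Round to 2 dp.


eta_BTE = (BP / (mf * LHV)) * 100
Denominator = 0.014 * 43980 = 615.7200 kW
eta_BTE = (233 / 615.7200) * 100 = 37.84%


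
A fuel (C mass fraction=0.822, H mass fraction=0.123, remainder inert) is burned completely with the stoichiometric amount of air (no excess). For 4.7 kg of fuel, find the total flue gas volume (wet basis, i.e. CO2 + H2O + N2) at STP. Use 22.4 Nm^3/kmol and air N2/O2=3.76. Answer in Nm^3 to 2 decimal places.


Per kg fuel: CO2 = (C/12 kmol)*22.4 = (0.822/12)*22.4 = 1.53440 Nm^3
Per kg fuel: H2O = (H/2 kmol)*22.4 = (0.123/2)*22.4 = 1.37760 Nm^3
O2 needed per kg fuel = C/12 + H/4 = 0.822/12 + 0.123/4 = 0.09925000 kmol
Per kg fuel: N2 = O2*3.76*22.4 = 0.09925000*3.76*22.4 = 8.35923 Nm^3
Total per kg = 1.53440 + 1.37760 + 8.35923 = 11.27123 Nm^3
Total = 11.27123 * 4.7 = 52.97 Nm^3


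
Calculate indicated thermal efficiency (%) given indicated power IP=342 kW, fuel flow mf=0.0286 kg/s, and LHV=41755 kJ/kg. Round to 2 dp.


eta_ith = (IP / (mf * LHV)) * 100
Denominator = 0.0286 * 41755 = 1194.1930 kW
eta_ith = (342 / 1194.1930) * 100 = 28.64%


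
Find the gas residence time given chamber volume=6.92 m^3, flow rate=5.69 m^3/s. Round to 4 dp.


tau = V / Q_flow
tau = 6.92 / 5.69 = 1.2162 s


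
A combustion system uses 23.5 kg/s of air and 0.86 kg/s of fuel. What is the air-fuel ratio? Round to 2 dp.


AFR = m_air / m_fuel
AFR = 23.5 / 0.86 = 27.33


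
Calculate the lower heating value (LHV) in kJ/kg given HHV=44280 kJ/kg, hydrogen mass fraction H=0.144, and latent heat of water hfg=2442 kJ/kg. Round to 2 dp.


LHV = HHV - hfg * 9 * H
Water correction = 2442 * 9 * 0.144 = 3164.832 kJ/kg
LHV = 44280 - 3164.832 = 41115.17 kJ/kg


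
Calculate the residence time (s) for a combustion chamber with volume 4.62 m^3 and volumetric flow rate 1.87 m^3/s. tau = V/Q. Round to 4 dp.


tau = V / Q_flow
tau = 4.62 / 1.87 = 2.4706 s


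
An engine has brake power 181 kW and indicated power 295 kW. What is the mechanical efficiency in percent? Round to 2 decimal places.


eta_mech = (BP / IP) * 100
Ratio = 181 / 295 = 0.6136
eta_mech = 0.6136 * 100 = 61.36%


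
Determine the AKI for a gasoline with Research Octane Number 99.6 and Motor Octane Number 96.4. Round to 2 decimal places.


AKI = (RON + MON) / 2
AKI = (99.6 + 96.4) / 2
AKI = 196.0 / 2 = 98.00


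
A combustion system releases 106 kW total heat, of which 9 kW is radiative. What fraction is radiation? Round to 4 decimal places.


f_rad = Q_rad / Q_total
f_rad = 9 / 106 = 0.0849


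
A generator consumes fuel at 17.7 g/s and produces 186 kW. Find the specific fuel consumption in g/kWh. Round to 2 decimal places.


SFC = (mf / BP) * 3600
Rate = 17.7 / 186 = 0.095161 g/(s*kW)
SFC = 0.095161 * 3600 = 342.58 g/kWh


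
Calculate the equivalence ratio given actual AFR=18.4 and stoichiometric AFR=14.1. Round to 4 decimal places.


phi = AFR_stoich / AFR_actual
phi = 14.1 / 18.4 = 0.7663


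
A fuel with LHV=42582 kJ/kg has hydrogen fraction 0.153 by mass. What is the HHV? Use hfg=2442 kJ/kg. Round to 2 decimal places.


HHV = LHV + hfg * 9 * H
Water addition = 2442 * 9 * 0.153 = 3362.634 kJ/kg
HHV = 42582 + 3362.634 = 45944.63 kJ/kg


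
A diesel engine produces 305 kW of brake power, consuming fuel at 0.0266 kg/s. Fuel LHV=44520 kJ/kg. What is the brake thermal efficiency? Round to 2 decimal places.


eta_BTE = (BP / (mf * LHV)) * 100
Denominator = 0.0266 * 44520 = 1184.2320 kW
eta_BTE = (305 / 1184.2320) * 100 = 25.76%


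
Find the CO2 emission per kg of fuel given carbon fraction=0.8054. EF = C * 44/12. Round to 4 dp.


EF = C_frac * (M_CO2 / M_C)
EF = 0.8054 * (44/12)
EF = 0.8054 * 3.666667 = 2.9531 kg_CO2/kg_fuel


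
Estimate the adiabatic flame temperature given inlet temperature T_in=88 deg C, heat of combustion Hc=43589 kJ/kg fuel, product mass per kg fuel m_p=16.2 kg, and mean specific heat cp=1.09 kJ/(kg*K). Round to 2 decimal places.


T_ad = T_in + Hc / (m_p * cp)
Denominator = 16.2 * 1.09 = 17.6580
Temperature rise = 43589 / 17.6580 = 2468.51 K
T_ad = 88 + 2468.51 = 2556.51 deg C


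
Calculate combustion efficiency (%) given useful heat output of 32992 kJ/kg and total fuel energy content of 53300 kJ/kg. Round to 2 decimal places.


Efficiency = (Q_useful / Q_fuel) * 100
Efficiency = (32992 / 53300) * 100
Efficiency = 0.6190 * 100 = 61.90%


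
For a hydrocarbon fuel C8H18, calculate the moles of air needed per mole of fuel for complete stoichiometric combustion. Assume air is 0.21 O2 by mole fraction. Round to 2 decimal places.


Balanced combustion: C8H18 + 12.5 O2 -> 8 CO2 + 9 H2O
O2 needed = C + H/4 = 8 + 18/4 = 12.50 moles
Air moles = O2 / 0.21 = 12.50 / 0.21 = 59.52 moles air


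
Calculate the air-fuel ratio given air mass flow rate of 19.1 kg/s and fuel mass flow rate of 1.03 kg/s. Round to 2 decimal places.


AFR = m_air / m_fuel
AFR = 19.1 / 1.03 = 18.54


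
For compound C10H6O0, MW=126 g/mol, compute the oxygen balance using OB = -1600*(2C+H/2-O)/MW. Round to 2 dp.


OB = -1600 * (2C + H/2 - O) / MW
Inner = 2*10 + 6/2 - 0 = 23.00
OB = -1600 * 23.00 / 126 = -292.06%


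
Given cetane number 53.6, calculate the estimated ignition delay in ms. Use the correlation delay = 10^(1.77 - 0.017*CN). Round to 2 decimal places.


delay = 10^(1.77 - 0.017*CN)
Exponent = 1.77 - 0.017*53.6 = 0.8588
delay = 10^0.8588 = 7.22 ms


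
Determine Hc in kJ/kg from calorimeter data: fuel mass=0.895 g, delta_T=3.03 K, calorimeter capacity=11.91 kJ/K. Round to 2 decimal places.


Hc = C_cal * delta_T / m_fuel
Q_released = 11.91 * 3.03 = 36.0873 kJ
m_fuel = 0.895 g = 0.895/1000 kg = 0.000895 kg
Hc = 36.0873 / 0.000895 = 40321.01 kJ/kg


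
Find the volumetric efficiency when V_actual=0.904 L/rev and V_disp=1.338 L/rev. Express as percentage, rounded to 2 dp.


eta_v = (V_actual / V_disp) * 100
Ratio = 0.904 / 1.338 = 0.6756
eta_v = 0.6756 * 100 = 67.56%


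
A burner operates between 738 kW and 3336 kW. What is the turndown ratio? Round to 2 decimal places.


TDR = Q_max / Q_min
TDR = 3336 / 738 = 4.52


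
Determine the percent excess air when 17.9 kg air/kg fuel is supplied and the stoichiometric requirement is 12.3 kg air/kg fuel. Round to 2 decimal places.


Excess air = actual - stoichiometric = 17.9 - 12.3 = 5.60 kg/kg fuel
Excess air % = (excess / stoich) * 100 = (5.60 / 12.3) * 100 = 45.53%


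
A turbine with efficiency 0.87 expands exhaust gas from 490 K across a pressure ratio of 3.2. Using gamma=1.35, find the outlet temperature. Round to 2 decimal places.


T_out = T_in * (1 - eta * (1 - PR^(-(gamma-1)/gamma)))
Exponent = -(1.35-1)/1.35 = -0.25925926
PR^exp = 3.2^(-0.25925926) = 0.73966521
Factor = 1 - 0.87*(1 - 0.73966521) = 0.77350873
T_out = 490 * 0.77350873 = 379.02 K


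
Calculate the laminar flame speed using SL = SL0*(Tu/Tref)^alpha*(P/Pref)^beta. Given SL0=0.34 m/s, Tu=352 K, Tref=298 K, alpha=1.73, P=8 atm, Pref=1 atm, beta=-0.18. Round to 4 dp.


SL = SL0 * (Tu/Tref)^alpha * (P/Pref)^beta
T ratio = 352/298 = 1.18120805
(T ratio)^alpha = 1.18120805^1.73 = 1.333904
(P/Pref)^beta = 8^(-0.18) = 0.687771
SL = 0.34 * 1.333904 * 0.687771 = 0.3119 m/s


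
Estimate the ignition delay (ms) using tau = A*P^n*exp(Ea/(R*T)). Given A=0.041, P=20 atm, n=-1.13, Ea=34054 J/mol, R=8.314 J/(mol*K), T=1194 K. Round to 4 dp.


tau = A * P^n * exp(Ea/(R*T))
P^n = 20^(-1.13) = 0.03387163
Ea/(R*T) = 34054/(8.314*1194) = 3.430471
exp(Ea/(R*T)) = 30.891197
tau = 0.041 * 0.03387163 * 30.891197 = 0.0429 ms


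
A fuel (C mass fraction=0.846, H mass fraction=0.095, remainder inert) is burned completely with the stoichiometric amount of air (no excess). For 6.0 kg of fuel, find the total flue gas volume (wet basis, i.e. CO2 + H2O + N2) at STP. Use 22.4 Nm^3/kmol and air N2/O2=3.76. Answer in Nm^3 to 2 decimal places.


Per kg fuel: CO2 = (C/12 kmol)*22.4 = (0.846/12)*22.4 = 1.57920 Nm^3
Per kg fuel: H2O = (H/2 kmol)*22.4 = (0.095/2)*22.4 = 1.06400 Nm^3
O2 needed per kg fuel = C/12 + H/4 = 0.846/12 + 0.095/4 = 0.09425000 kmol
Per kg fuel: N2 = O2*3.76*22.4 = 0.09425000*3.76*22.4 = 7.93811 Nm^3
Total per kg = 1.57920 + 1.06400 + 7.93811 = 10.58131 Nm^3
Total = 10.58131 * 6.0 = 63.49 Nm^3


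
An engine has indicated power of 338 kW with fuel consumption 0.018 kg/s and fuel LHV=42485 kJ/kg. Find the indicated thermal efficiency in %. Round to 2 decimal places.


eta_ith = (IP / (mf * LHV)) * 100
Denominator = 0.018 * 42485 = 764.7300 kW
eta_ith = (338 / 764.7300) * 100 = 44.20%


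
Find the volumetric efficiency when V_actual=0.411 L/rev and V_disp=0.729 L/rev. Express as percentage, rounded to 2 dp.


eta_v = (V_actual / V_disp) * 100
Ratio = 0.411 / 0.729 = 0.5638
eta_v = 0.5638 * 100 = 56.38%


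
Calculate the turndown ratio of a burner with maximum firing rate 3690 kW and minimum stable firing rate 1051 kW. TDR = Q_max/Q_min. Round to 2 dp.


TDR = Q_max / Q_min
TDR = 3690 / 1051 = 3.51


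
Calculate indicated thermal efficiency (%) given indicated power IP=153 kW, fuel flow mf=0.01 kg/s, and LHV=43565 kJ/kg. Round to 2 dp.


eta_ith = (IP / (mf * LHV)) * 100
Denominator = 0.01 * 43565 = 435.6500 kW
eta_ith = (153 / 435.6500) * 100 = 35.12%


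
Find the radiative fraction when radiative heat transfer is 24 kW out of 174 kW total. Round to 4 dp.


f_rad = Q_rad / Q_total
f_rad = 24 / 174 = 0.1379


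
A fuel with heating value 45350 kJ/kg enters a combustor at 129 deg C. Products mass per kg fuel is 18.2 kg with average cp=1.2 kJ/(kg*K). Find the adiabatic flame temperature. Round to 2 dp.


T_ad = T_in + Hc / (m_p * cp)
Denominator = 18.2 * 1.2 = 21.8400
Temperature rise = 45350 / 21.8400 = 2076.47 K
T_ad = 129 + 2076.47 = 2205.47 deg C


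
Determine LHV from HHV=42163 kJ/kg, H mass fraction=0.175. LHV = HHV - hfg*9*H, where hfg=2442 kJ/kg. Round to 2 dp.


LHV = HHV - hfg * 9 * H
Water correction = 2442 * 9 * 0.175 = 3846.150 kJ/kg
LHV = 42163 - 3846.150 = 38316.85 kJ/kg


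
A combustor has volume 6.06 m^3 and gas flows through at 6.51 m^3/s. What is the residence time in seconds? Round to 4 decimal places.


tau = V / Q_flow
tau = 6.06 / 6.51 = 0.9309 s


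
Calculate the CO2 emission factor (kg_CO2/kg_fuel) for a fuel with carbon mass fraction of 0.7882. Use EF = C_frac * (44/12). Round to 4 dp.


EF = C_frac * (M_CO2 / M_C)
EF = 0.7882 * (44/12)
EF = 0.7882 * 3.666667 = 2.8901 kg_CO2/kg_fuel


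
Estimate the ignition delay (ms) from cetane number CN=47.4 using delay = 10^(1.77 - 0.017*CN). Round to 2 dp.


delay = 10^(1.77 - 0.017*CN)
Exponent = 1.77 - 0.017*47.4 = 0.9642
delay = 10^0.9642 = 9.21 ms


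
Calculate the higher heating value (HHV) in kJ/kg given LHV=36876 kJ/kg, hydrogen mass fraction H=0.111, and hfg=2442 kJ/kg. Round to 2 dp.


HHV = LHV + hfg * 9 * H
Water addition = 2442 * 9 * 0.111 = 2439.558 kJ/kg
HHV = 36876 + 2439.558 = 39315.56 kJ/kg


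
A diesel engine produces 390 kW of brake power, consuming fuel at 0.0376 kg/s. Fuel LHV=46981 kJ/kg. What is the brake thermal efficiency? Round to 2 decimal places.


eta_BTE = (BP / (mf * LHV)) * 100
Denominator = 0.0376 * 46981 = 1766.4856 kW
eta_BTE = (390 / 1766.4856) * 100 = 22.08%


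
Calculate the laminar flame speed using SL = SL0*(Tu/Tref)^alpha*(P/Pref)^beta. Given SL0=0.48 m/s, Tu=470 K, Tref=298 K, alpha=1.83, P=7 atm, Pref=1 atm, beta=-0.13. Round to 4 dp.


SL = SL0 * (Tu/Tref)^alpha * (P/Pref)^beta
T ratio = 470/298 = 1.57718121
(T ratio)^alpha = 1.57718121^1.83 = 2.302095
(P/Pref)^beta = 7^(-0.13) = 0.776492
SL = 0.48 * 2.302095 * 0.776492 = 0.8580 m/s


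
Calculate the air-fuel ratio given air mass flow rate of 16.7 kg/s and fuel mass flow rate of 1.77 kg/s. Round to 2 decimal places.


AFR = m_air / m_fuel
AFR = 16.7 / 1.77 = 9.44


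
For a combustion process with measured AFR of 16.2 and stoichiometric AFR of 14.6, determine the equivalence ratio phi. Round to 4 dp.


phi = AFR_stoich / AFR_actual
phi = 14.6 / 16.2 = 0.9012


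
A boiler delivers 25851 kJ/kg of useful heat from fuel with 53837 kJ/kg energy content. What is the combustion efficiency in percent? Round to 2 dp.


Efficiency = (Q_useful / Q_fuel) * 100
Efficiency = (25851 / 53837) * 100
Efficiency = 0.4802 * 100 = 48.02%


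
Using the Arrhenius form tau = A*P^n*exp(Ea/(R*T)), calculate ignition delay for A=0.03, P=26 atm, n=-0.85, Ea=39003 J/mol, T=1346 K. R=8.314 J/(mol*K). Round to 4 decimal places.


tau = A * P^n * exp(Ea/(R*T))
P^n = 26^(-0.85) = 0.06270074
Ea/(R*T) = 39003/(8.314*1346) = 3.485322
exp(Ea/(R*T)) = 32.632940
tau = 0.03 * 0.06270074 * 32.632940 = 0.0614 ms


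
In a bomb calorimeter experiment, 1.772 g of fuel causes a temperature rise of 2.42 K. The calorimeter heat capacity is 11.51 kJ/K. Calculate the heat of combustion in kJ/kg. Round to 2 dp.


Hc = C_cal * delta_T / m_fuel
Q_released = 11.51 * 2.42 = 27.8542 kJ
m_fuel = 1.772 g = 1.772/1000 kg = 0.001772 kg
Hc = 27.8542 / 0.001772 = 15719.07 kJ/kg


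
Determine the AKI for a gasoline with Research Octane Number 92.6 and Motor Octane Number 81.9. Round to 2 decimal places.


AKI = (RON + MON) / 2
AKI = (92.6 + 81.9) / 2
AKI = 174.5 / 2 = 87.25


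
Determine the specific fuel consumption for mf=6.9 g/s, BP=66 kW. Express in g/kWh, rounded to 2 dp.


SFC = (mf / BP) * 3600
Rate = 6.9 / 66 = 0.104545 g/(s*kW)
SFC = 0.104545 * 3600 = 376.36 g/kWh


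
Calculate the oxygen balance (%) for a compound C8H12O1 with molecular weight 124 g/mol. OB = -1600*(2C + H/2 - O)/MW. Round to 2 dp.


OB = -1600 * (2C + H/2 - O) / MW
Inner = 2*8 + 12/2 - 1 = 21.00
OB = -1600 * 21.00 / 124 = -270.97%


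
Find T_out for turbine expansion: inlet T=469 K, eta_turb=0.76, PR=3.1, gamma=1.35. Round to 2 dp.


T_out = T_in * (1 - eta * (1 - PR^(-(gamma-1)/gamma)))
Exponent = -(1.35-1)/1.35 = -0.25925926
PR^exp = 3.1^(-0.25925926) = 0.74577862
Factor = 1 - 0.76*(1 - 0.74577862) = 0.80679175
T_out = 469 * 0.80679175 = 378.39 K


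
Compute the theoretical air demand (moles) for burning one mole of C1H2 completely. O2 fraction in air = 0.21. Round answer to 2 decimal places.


Balanced combustion: C1H2 + 1.5 O2 -> 1 CO2 + 1 H2O
O2 needed = C + H/4 = 1 + 2/4 = 1.50 moles
Air moles = O2 / 0.21 = 1.50 / 0.21 = 7.14 moles air


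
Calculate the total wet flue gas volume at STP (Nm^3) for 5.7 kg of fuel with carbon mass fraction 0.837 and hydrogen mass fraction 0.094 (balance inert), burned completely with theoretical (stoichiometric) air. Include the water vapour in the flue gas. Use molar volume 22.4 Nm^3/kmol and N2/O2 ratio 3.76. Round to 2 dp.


Per kg fuel: CO2 = (C/12 kmol)*22.4 = (0.837/12)*22.4 = 1.56240 Nm^3
Per kg fuel: H2O = (H/2 kmol)*22.4 = (0.094/2)*22.4 = 1.05280 Nm^3
O2 needed per kg fuel = C/12 + H/4 = 0.837/12 + 0.094/4 = 0.09325000 kmol
Per kg fuel: N2 = O2*3.76*22.4 = 0.09325000*3.76*22.4 = 7.85389 Nm^3
Total per kg = 1.56240 + 1.05280 + 7.85389 = 10.46909 Nm^3
Total = 10.46909 * 5.7 = 59.67 Nm^3


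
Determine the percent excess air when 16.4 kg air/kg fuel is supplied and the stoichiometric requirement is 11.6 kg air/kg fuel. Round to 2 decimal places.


Excess air = actual - stoichiometric = 16.4 - 11.6 = 4.80 kg/kg fuel
Excess air % = (excess / stoich) * 100 = (4.80 / 11.6) * 100 = 41.38%


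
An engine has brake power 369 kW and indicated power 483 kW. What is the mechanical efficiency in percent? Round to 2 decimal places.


eta_mech = (BP / IP) * 100
Ratio = 369 / 483 = 0.7640
eta_mech = 0.7640 * 100 = 76.40%


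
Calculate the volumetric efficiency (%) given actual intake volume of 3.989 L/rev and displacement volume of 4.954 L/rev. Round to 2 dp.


eta_v = (V_actual / V_disp) * 100
Ratio = 3.989 / 4.954 = 0.8052
eta_v = 0.8052 * 100 = 80.52%


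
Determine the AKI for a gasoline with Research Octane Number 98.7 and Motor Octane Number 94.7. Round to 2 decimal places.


AKI = (RON + MON) / 2
AKI = (98.7 + 94.7) / 2
AKI = 193.4 / 2 = 96.70


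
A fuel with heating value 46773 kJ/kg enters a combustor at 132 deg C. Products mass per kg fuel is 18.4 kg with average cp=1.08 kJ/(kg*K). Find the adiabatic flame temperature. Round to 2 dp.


T_ad = T_in + Hc / (m_p * cp)
Denominator = 18.4 * 1.08 = 19.8720
Temperature rise = 46773 / 19.8720 = 2353.71 K
T_ad = 132 + 2353.71 = 2485.71 deg C


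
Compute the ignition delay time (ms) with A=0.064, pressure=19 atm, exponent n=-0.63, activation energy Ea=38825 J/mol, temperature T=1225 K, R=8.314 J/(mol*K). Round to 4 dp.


tau = A * P^n * exp(Ea/(R*T))
P^n = 19^(-0.63) = 0.15645348
Ea/(R*T) = 38825/(8.314*1225) = 3.812109
exp(Ea/(R*T)) = 45.245780
tau = 0.064 * 0.15645348 * 45.245780 = 0.4530 ms


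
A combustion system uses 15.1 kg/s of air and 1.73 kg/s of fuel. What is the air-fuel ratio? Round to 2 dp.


AFR = m_air / m_fuel
AFR = 15.1 / 1.73 = 8.73


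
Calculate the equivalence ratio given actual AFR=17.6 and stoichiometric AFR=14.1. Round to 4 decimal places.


phi = AFR_stoich / AFR_actual
phi = 14.1 / 17.6 = 0.8011


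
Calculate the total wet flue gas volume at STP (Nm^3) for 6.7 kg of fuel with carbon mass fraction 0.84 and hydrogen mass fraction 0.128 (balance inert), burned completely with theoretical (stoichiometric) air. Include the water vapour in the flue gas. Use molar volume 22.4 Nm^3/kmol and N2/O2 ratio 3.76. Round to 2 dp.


Per kg fuel: CO2 = (C/12 kmol)*22.4 = (0.84/12)*22.4 = 1.56800 Nm^3
Per kg fuel: H2O = (H/2 kmol)*22.4 = (0.128/2)*22.4 = 1.43360 Nm^3
O2 needed per kg fuel = C/12 + H/4 = 0.84/12 + 0.128/4 = 0.10200000 kmol
Per kg fuel: N2 = O2*3.76*22.4 = 0.10200000*3.76*22.4 = 8.59085 Nm^3
Total per kg = 1.56800 + 1.43360 + 8.59085 = 11.59245 Nm^3
Total = 11.59245 * 6.7 = 77.67 Nm^3


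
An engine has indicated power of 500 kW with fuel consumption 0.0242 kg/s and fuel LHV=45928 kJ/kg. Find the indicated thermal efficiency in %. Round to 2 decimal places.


eta_ith = (IP / (mf * LHV)) * 100
Denominator = 0.0242 * 45928 = 1111.4576 kW
eta_ith = (500 / 1111.4576) * 100 = 44.99%


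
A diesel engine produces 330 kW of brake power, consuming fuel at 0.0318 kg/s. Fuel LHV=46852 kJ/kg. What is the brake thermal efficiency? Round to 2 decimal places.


eta_BTE = (BP / (mf * LHV)) * 100
Denominator = 0.0318 * 46852 = 1489.8936 kW
eta_BTE = (330 / 1489.8936) * 100 = 22.15%


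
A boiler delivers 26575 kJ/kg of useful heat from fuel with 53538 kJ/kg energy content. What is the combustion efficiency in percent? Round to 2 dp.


Efficiency = (Q_useful / Q_fuel) * 100
Efficiency = (26575 / 53538) * 100
Efficiency = 0.4964 * 100 = 49.64%


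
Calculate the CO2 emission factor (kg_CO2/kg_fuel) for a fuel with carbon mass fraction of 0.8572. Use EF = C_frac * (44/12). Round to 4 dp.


EF = C_frac * (M_CO2 / M_C)
EF = 0.8572 * (44/12)
EF = 0.8572 * 3.666667 = 3.1431 kg_CO2/kg_fuel


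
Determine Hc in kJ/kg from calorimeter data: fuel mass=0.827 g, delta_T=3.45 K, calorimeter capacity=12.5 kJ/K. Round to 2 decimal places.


Hc = C_cal * delta_T / m_fuel
Q_released = 12.5 * 3.45 = 43.1250 kJ
m_fuel = 0.827 g = 0.827/1000 kg = 0.000827 kg
Hc = 43.1250 / 0.000827 = 52146.31 kJ/kg


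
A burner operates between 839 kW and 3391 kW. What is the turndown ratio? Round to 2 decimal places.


TDR = Q_max / Q_min
TDR = 3391 / 839 = 4.04


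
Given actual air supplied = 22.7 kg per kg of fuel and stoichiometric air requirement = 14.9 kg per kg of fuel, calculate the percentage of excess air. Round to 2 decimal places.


Excess air = actual - stoichiometric = 22.7 - 14.9 = 7.80 kg/kg fuel
Excess air % = (excess / stoich) * 100 = (7.80 / 14.9) * 100 = 52.35%


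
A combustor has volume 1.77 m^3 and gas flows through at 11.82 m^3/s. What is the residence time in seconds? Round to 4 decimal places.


tau = V / Q_flow
tau = 1.77 / 11.82 = 0.1497 s


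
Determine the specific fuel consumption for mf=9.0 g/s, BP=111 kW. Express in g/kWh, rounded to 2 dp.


SFC = (mf / BP) * 3600
Rate = 9.0 / 111 = 0.081081 g/(s*kW)
SFC = 0.081081 * 3600 = 291.89 g/kWh


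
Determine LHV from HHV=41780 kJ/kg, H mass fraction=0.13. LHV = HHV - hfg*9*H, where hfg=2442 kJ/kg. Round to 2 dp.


LHV = HHV - hfg * 9 * H
Water correction = 2442 * 9 * 0.13 = 2857.140 kJ/kg
LHV = 41780 - 2857.140 = 38922.86 kJ/kg


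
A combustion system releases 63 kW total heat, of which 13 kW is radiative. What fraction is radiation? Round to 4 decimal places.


f_rad = Q_rad / Q_total
f_rad = 13 / 63 = 0.2063


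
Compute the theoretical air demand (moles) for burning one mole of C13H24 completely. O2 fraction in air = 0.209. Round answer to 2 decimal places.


Balanced combustion: C13H24 + 19 O2 -> 13 CO2 + 12 H2O
O2 needed = C + H/4 = 13 + 24/4 = 19.00 moles
Air moles = O2 / 0.209 = 19.00 / 0.209 = 90.91 moles air


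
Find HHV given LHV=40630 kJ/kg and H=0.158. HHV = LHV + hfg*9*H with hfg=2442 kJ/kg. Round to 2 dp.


HHV = LHV + hfg * 9 * H
Water addition = 2442 * 9 * 0.158 = 3472.524 kJ/kg
HHV = 40630 + 3472.524 = 44102.52 kJ/kg


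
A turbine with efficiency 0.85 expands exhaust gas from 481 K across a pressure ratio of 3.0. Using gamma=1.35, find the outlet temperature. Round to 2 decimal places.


T_out = T_in * (1 - eta * (1 - PR^(-(gamma-1)/gamma)))
Exponent = -(1.35-1)/1.35 = -0.25925926
PR^exp = 3.0^(-0.25925926) = 0.75214556
Factor = 1 - 0.85*(1 - 0.75214556) = 0.78932373
T_out = 481 * 0.78932373 = 379.66 K
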